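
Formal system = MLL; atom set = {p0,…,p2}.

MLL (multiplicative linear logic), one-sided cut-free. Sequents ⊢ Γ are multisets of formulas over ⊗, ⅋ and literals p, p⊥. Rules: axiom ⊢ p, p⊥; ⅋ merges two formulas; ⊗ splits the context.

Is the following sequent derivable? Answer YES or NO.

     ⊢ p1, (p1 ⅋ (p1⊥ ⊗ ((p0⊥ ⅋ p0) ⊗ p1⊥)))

Derivation (root first):
[⅋]  ⊢ p1, (p1 ⅋ (p1⊥ ⊗ ((p0⊥ ⅋ p0) ⊗ p1⊥)))
  [⊗]  ⊢ p1, p1, (p1⊥ ⊗ ((p0⊥ ⅋ p0) ⊗ p1⊥))
    [Ax]  ⊢ p1, p1⊥
    [⊗]  ⊢ p1, ((p0⊥ ⅋ p0) ⊗ p1⊥)
      [⅋]  ⊢ (p0⊥ ⅋ p0)
        [Ax]  ⊢ p0, p0⊥
      [Ax]  ⊢ p1, p1⊥

Result: YES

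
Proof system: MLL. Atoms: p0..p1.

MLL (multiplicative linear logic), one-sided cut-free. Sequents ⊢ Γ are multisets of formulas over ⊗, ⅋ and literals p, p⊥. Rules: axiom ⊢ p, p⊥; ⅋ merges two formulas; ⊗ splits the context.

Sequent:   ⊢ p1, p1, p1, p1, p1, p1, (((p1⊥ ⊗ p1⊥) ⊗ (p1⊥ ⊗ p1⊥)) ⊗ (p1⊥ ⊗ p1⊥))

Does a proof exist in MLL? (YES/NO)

Derivation trace:
[⊗]  ⊢ p1, p1, p1, p1, p1, p1, (((p1⊥ ⊗ p1⊥) ⊗ (p1⊥ ⊗ p1⊥)) ⊗ (p1⊥ ⊗ p1⊥))
  [⊗]  ⊢ p1, p1, p1, p1, ((p1⊥ ⊗ p1⊥) ⊗ (p1⊥ ⊗ p1⊥))
    [⊗]  ⊢ p1, p1, (p1⊥ ⊗ p1⊥)
      [Ax]  ⊢ p1, p1⊥
      [Ax]  ⊢ p1, p1⊥
    [⊗]  ⊢ p1, p1, (p1⊥ ⊗ p1⊥)
      [Ax]  ⊢ p1, p1⊥
      [Ax]  ⊢ p1, p1⊥
  [⊗]  ⊢ p1, p1, (p1⊥ ⊗ p1⊥)
    [Ax]  ⊢ p1, p1⊥
    [Ax]  ⊢ p1, p1⊥

Result: YES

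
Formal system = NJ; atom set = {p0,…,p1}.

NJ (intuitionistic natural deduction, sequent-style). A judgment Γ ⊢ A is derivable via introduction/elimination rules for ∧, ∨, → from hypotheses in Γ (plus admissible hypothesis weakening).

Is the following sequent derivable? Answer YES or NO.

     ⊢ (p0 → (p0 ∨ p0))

Derivation (root first):
[→I]  ⊢ (p0 → (p0 ∨ p0))
  [∨I₂] p0 ⊢ (p0 ∨ p0)
    [Ax] p0 ⊢ p0

Result: YES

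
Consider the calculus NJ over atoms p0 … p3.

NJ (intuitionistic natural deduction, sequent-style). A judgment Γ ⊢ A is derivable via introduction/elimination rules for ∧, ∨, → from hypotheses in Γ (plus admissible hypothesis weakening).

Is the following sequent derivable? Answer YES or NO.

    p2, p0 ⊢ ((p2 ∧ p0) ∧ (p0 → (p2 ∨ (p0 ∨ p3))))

Derivation trace:
[∧I] p2, p0 ⊢ ((p2 ∧ p0) ∧ (p0 → (p2 ∨ (p0 ∨ p3))))
  [∧I] p2, p0 ⊢ (p2 ∧ p0)
    [Ax] p2 ⊢ p2
    [Ax] p0 ⊢ p0
  [→I]  ⊢ (p0 → (p2 ∨ (p0 ∨ p3)))
    [∨I₂] p0 ⊢ (p2 ∨ (p0 ∨ p3))
      [∨I₁] p0 ⊢ (p0 ∨ p3)
        [Ax] p0 ⊢ p0

Result: YES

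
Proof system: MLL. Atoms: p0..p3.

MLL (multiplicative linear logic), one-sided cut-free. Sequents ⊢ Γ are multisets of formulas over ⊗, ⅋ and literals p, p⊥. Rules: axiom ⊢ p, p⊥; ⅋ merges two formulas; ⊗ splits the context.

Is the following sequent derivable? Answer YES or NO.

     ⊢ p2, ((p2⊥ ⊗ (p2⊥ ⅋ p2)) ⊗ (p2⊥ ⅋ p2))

Derivation trace:
[⊗]  ⊢ p2, ((p2⊥ ⊗ (p2⊥ ⅋ p2)) ⊗ (p2⊥ ⅋ p2))
  [⊗]  ⊢ p2, (p2⊥ ⊗ (p2⊥ ⅋ p2))
    [Ax]  ⊢ p2, p2⊥
    [⅋]  ⊢ (p2⊥ ⅋ p2)
      [Ax]  ⊢ p2, p2⊥
  [⅋]  ⊢ (p2⊥ ⅋ p2)
    [Ax]  ⊢ p2, p2⊥

Result: YES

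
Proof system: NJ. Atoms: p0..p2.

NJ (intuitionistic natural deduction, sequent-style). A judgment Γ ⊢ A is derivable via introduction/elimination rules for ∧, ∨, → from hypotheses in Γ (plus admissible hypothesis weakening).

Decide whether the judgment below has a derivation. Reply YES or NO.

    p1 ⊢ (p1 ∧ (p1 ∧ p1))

Proof tree:
[∧I] p1 ⊢ (p1 ∧ (p1 ∧ p1))
  [Ax] p1 ⊢ p1
  [∧I] p1 ⊢ (p1 ∧ p1)
    [Ax] p1 ⊢ p1
    [Ax] p1 ⊢ p1

Result: YES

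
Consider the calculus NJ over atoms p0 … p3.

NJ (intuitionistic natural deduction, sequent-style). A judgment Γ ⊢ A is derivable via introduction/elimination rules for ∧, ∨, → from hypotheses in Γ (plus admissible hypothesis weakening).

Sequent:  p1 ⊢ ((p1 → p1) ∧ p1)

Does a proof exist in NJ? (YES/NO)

Proof tree:
[∧I] p1 ⊢ ((p1 → p1) ∧ p1)
  [→I]  ⊢ (p1 → p1)
    [Ax] p1 ⊢ p1
  [Ax] p1 ⊢ p1

Result: YES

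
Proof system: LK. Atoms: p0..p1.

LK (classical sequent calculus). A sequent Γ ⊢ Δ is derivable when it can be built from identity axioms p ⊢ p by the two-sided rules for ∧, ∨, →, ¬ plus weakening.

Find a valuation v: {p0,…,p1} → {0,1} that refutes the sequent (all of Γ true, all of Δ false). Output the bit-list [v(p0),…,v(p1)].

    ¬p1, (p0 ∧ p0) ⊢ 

Search for a countermodel by truth-table:
  v=00: Γ:[¬p1=T, (p0 ∧ p0)=F] Δ:[] refutes=False
  v=01: Γ:[¬p1=F, (p0 ∧ p0)=F] Δ:[] refutes=False
  v=10: Γ:[¬p1=T, (p0 ∧ p0)=T] Δ:[] refutes=True  ← countermodel

Result: [1, 0]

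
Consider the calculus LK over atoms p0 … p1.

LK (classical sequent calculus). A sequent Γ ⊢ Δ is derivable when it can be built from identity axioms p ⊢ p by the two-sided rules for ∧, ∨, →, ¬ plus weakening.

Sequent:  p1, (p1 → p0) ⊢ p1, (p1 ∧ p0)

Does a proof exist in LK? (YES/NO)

Proof tree:
[→L] p1, (p1 → p0) ⊢ p1, (p1 ∧ p0)
  [WR] p1 ⊢ p1, p1
    [Ax] p1 ⊢ p1
  [∧R] p1, p0 ⊢ p1, (p1 ∧ p0)
    [WR] p1 ⊢ p1, p1
      [Ax] p1 ⊢ p1
    [Ax] p0 ⊢ p0

Result: YES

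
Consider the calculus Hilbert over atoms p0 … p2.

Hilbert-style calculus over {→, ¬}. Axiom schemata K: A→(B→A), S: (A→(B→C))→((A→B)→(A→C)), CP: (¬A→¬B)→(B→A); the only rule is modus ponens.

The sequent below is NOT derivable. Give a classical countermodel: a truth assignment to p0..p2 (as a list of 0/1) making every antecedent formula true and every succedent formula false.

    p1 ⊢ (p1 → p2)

Enumerate valuations to refute Γ ⊢ Δ:
  v=000: Γ:[p1=F] Δ:[(p1 → p2)=T] refutes=False
  v=001: Γ:[p1=F] Δ:[(p1 → p2)=T] refutes=False
  v=010: Γ:[p1=T] Δ:[(p1 → p2)=F] refutes=True  ← countermodel

Result: [0, 1, 0]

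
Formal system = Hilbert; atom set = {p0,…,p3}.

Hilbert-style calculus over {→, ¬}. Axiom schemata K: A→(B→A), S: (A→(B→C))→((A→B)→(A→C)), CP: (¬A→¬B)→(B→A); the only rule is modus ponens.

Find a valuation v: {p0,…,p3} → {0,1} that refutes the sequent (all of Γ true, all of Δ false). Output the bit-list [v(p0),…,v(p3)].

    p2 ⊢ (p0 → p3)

Enumerate valuations to refute Γ ⊢ Δ:
  v=0000: Γ:[p2=F] Δ:[(p0 → p3)=T] refutes=False
  v=0001: Γ:[p2=F] Δ:[(p0 → p3)=T] refutes=False
  v=0010: Γ:[p2=T] Δ:[(p0 → p3)=T] refutes=False
  v=0011: Γ:[p2=T] Δ:[(p0 → p3)=T] refutes=False
  v=0100: Γ:[p2=F] Δ:[(p0 → p3)=T] refutes=False
  v=0101: Γ:[p2=F] Δ:[(p0 → p3)=T] refutes=False
  v=0110: Γ:[p2=T] Δ:[(p0 → p3)=T] refutes=False
  v=0111: Γ:[p2=T] Δ:[(p0 → p3)=T] refutes=False
  v=1000: Γ:[p2=F] Δ:[(p0 → p3)=F] refutes=False
  v=1001: Γ:[p2=F] Δ:[(p0 → p3)=T] refutes=False
  v=1010: Γ:[p2=T] Δ:[(p0 → p3)=F] refutes=True  ← countermodel

Result: [1, 0, 1, 0]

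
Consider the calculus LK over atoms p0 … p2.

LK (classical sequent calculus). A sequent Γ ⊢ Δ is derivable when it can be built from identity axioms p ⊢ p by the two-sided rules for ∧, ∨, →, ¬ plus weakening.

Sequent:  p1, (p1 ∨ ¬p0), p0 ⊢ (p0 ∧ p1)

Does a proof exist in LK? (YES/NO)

Proof tree:
[∧R] p1, (p1 ∨ ¬p0), p0 ⊢ (p0 ∧ p1)
  [WL] p0, p1 ⊢ p0
    [Ax] p0 ⊢ p0
  [∨L] p0, (p1 ∨ ¬p0) ⊢ p1
    [Ax] p1 ⊢ p1
    [¬L] p0, ¬p0 ⊢ 
      [Ax] p0 ⊢ p0

Result: YES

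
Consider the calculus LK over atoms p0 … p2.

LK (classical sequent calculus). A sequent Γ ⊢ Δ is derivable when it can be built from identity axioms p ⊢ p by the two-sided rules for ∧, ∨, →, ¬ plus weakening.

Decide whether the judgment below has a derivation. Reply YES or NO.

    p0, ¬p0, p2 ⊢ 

Derivation (root first):
[WL] p0, ¬p0, p2 ⊢ 
  [¬L] p0, ¬p0 ⊢ 
    [Ax] p0 ⊢ p0

Result: YES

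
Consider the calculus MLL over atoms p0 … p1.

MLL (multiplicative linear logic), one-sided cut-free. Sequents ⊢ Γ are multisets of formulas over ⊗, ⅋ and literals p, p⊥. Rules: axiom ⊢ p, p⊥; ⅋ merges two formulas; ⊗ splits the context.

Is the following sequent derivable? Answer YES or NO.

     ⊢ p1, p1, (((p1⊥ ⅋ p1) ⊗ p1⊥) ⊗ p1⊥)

Derivation (root first):
[⊗]  ⊢ p1, p1, (((p1⊥ ⅋ p1) ⊗ p1⊥) ⊗ p1⊥)
  [⊗]  ⊢ p1, ((p1⊥ ⅋ p1) ⊗ p1⊥)
    [⅋]  ⊢ (p1⊥ ⅋ p1)
      [Ax]  ⊢ p1, p1⊥
    [Ax]  ⊢ p1, p1⊥
  [Ax]  ⊢ p1, p1⊥

Result: YES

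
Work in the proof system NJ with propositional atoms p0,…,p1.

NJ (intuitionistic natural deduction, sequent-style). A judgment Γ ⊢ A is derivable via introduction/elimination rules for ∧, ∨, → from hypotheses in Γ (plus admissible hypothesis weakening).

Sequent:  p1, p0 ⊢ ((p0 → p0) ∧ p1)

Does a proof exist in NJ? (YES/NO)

Derivation (root first):
[∧I] p1, p0 ⊢ ((p0 → p0) ∧ p1)
  [→I]  ⊢ (p0 → p0)
    [Ax] p0 ⊢ p0
  [Wk] p1, p0 ⊢ p1
    [Ax] p1 ⊢ p1

Result: YES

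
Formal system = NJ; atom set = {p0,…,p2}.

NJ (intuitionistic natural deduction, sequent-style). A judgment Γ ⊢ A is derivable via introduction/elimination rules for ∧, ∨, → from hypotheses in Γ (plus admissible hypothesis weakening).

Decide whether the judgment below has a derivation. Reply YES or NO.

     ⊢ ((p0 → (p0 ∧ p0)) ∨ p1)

Proof tree:
[∨I₁]  ⊢ ((p0 → (p0 ∧ p0)) ∨ p1)
  [→I]  ⊢ (p0 → (p0 ∧ p0))
    [∧I] p0 ⊢ (p0 ∧ p0)
      [Ax] p0 ⊢ p0
      [Ax] p0 ⊢ p0

Result: YES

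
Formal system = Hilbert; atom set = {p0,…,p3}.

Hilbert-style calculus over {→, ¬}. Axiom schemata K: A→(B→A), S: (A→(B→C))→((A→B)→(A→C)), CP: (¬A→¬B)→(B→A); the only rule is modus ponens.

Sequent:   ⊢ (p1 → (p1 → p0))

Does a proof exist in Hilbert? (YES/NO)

Search for a countermodel by truth-table:
  v=0000: Γ:[] Δ:[(p1 → (p1 → p0))=T] refutes=False
  v=0001: Γ:[] Δ:[(p1 → (p1 → p0))=T] refutes=False
  v=0010: Γ:[] Δ:[(p1 → (p1 → p0))=T] refutes=False
  v=0011: Γ:[] Δ:[(p1 → (p1 → p0))=T] refutes=False
  v=0100: Γ:[] Δ:[(p1 → (p1 → p0))=F] refutes=True  ← countermodel

Result: NO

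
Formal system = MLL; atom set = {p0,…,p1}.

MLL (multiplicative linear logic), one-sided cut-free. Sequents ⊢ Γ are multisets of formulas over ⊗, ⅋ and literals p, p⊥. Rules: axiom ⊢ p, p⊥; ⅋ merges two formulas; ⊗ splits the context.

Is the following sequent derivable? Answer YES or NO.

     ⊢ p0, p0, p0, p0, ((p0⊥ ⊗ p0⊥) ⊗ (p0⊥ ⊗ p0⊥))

Derivation trace:
[⊗]  ⊢ p0, p0, p0, p0, ((p0⊥ ⊗ p0⊥) ⊗ (p0⊥ ⊗ p0⊥))
  [⊗]  ⊢ p0, p0, (p0⊥ ⊗ p0⊥)
    [Ax]  ⊢ p0, p0⊥
    [Ax]  ⊢ p0, p0⊥
  [⊗]  ⊢ p0, p0, (p0⊥ ⊗ p0⊥)
    [Ax]  ⊢ p0, p0⊥
    [Ax]  ⊢ p0, p0⊥

Result: YES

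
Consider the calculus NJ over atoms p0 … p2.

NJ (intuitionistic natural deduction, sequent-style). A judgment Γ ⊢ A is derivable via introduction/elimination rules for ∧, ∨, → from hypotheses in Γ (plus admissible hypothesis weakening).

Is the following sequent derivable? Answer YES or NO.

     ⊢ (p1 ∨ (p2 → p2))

Proof tree:
[∨I₂]  ⊢ (p1 ∨ (p2 → p2))
  [→I]  ⊢ (p2 → p2)
    [Ax] p2 ⊢ p2

Result: YES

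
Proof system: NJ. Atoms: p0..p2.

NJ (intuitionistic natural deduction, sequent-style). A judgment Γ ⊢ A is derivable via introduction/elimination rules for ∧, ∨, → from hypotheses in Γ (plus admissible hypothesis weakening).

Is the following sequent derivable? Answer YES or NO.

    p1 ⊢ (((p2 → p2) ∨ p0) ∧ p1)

Proof tree:
[∧I] p1 ⊢ (((p2 → p2) ∨ p0) ∧ p1)
  [∨I₁]  ⊢ ((p2 → p2) ∨ p0)
    [→I]  ⊢ (p2 → p2)
      [Ax] p2 ⊢ p2
  [Ax] p1 ⊢ p1

Result: YES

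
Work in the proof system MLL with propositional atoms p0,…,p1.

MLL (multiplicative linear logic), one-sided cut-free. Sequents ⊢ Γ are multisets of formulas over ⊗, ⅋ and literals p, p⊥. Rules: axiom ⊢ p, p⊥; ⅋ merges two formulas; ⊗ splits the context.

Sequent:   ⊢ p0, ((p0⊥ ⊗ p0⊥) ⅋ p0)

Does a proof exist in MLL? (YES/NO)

Proof tree:
[⅋]  ⊢ p0, ((p0⊥ ⊗ p0⊥) ⅋ p0)
  [⊗]  ⊢ p0, p0, (p0⊥ ⊗ p0⊥)
    [Ax]  ⊢ p0, p0⊥
    [Ax]  ⊢ p0, p0⊥

Result: YES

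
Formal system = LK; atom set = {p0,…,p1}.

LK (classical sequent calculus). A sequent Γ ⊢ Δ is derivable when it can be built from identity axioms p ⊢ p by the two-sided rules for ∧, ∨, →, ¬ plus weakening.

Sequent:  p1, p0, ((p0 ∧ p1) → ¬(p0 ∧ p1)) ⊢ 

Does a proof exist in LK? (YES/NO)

Proof tree:
[→L] p1, p0, ((p0 ∧ p1) → ¬(p0 ∧ p1)) ⊢ 
  [∧R] p1, p0 ⊢ (p0 ∧ p1)
    [Ax] p0 ⊢ p0
    [Ax] p1 ⊢ p1
  [¬L] p1, p0, ¬(p0 ∧ p1) ⊢ 
    [∧R] p1, p0 ⊢ (p0 ∧ p1)
      [Ax] p0 ⊢ p0
      [Ax] p1 ⊢ p1

Result: YES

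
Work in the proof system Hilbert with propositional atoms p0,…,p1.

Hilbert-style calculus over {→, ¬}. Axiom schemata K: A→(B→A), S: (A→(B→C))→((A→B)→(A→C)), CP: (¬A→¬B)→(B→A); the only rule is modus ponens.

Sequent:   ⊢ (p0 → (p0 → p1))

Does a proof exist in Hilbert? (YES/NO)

Search for a countermodel by truth-table:
  v=00: Γ:[] Δ:[(p0 → (p0 → p1))=T] refutes=False
  v=01: Γ:[] Δ:[(p0 → (p0 → p1))=T] refutes=False
  v=10: Γ:[] Δ:[(p0 → (p0 → p1))=F] refutes=True  ← countermodel

Result: NO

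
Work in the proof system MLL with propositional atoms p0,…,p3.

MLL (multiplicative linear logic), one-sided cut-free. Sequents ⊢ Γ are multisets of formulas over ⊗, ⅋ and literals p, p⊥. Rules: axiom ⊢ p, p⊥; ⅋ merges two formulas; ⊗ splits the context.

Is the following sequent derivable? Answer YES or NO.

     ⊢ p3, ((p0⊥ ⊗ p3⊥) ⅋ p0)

Derivation (root first):
[⅋]  ⊢ p3, ((p0⊥ ⊗ p3⊥) ⅋ p0)
  [⊗]  ⊢ p0, p3, (p0⊥ ⊗ p3⊥)
    [Ax]  ⊢ p0, p0⊥
    [Ax]  ⊢ p3, p3⊥

Result: YES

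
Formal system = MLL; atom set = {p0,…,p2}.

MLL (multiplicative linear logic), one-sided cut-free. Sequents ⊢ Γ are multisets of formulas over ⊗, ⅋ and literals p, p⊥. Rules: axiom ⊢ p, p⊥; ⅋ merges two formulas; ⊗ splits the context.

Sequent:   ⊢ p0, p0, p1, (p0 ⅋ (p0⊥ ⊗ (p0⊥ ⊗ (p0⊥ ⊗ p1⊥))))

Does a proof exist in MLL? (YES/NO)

Proof tree:
[⅋]  ⊢ p0, p0, p1, (p0 ⅋ (p0⊥ ⊗ (p0⊥ ⊗ (p0⊥ ⊗ p1⊥))))
  [⊗]  ⊢ p0, p0, p0, p1, (p0⊥ ⊗ (p0⊥ ⊗ (p0⊥ ⊗ p1⊥)))
    [Ax]  ⊢ p0, p0⊥
    [⊗]  ⊢ p0, p0, p1, (p0⊥ ⊗ (p0⊥ ⊗ p1⊥))
      [Ax]  ⊢ p0, p0⊥
      [⊗]  ⊢ p0, p1, (p0⊥ ⊗ p1⊥)
        [Ax]  ⊢ p0, p0⊥
        [Ax]  ⊢ p1, p1⊥

Result: YES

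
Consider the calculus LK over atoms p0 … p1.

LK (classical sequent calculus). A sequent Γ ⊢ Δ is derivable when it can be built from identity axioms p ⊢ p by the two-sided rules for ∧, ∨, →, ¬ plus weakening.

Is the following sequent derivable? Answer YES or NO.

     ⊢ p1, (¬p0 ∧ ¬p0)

Enumerate valuations to refute Γ ⊢ Δ:
  v=00: Γ:[] Δ:[p1=F, (¬p0 ∧ ¬p0)=T] refutes=False
  v=01: Γ:[] Δ:[p1=T, (¬p0 ∧ ¬p0)=T] refutes=False
  v=10: Γ:[] Δ:[p1=F, (¬p0 ∧ ¬p0)=F] refutes=True  ← countermodel

Result: NO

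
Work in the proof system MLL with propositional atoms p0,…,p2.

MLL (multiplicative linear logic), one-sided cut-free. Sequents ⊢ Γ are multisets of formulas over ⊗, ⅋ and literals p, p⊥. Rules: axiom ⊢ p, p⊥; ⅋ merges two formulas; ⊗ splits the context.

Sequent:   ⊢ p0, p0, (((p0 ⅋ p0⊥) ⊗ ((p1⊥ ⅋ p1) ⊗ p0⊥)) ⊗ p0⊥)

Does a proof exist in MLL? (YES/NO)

Derivation trace:
[⊗]  ⊢ p0, p0, (((p0 ⅋ p0⊥) ⊗ ((p1⊥ ⅋ p1) ⊗ p0⊥)) ⊗ p0⊥)
  [⊗]  ⊢ p0, ((p0 ⅋ p0⊥) ⊗ ((p1⊥ ⅋ p1) ⊗ p0⊥))
    [⅋]  ⊢ (p0 ⅋ p0⊥)
      [Ax]  ⊢ p0, p0⊥
    [⊗]  ⊢ p0, ((p1⊥ ⅋ p1) ⊗ p0⊥)
      [⅋]  ⊢ (p1⊥ ⅋ p1)
        [Ax]  ⊢ p1, p1⊥
      [Ax]  ⊢ p0, p0⊥
  [Ax]  ⊢ p0, p0⊥

Result: YES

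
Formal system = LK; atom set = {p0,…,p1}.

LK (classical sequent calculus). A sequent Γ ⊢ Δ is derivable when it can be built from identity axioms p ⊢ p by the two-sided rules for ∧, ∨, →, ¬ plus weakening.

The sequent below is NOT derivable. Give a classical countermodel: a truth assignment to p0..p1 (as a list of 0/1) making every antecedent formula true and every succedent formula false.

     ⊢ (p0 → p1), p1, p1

Enumerate valuations to refute Γ ⊢ Δ:
  v=00: Γ:[] Δ:[(p0 → p1)=T, p1=F, p1=F] refutes=False
  v=01: Γ:[] Δ:[(p0 → p1)=T, p1=T, p1=T] refutes=False
  v=10: Γ:[] Δ:[(p0 → p1)=F, p1=F, p1=F] refutes=True  ← countermodel

Result: [1, 0]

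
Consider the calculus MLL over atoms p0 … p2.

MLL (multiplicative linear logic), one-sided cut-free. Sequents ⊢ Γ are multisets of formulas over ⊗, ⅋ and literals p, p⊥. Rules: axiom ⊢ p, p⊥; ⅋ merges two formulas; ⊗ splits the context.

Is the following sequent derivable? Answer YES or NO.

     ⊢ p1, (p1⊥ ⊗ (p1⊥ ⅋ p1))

Derivation trace:
[⊗]  ⊢ p1, (p1⊥ ⊗ (p1⊥ ⅋ p1))
  [Ax]  ⊢ p1, p1⊥
  [⅋]  ⊢ (p1⊥ ⅋ p1)
    [Ax]  ⊢ p1, p1⊥

Result: YES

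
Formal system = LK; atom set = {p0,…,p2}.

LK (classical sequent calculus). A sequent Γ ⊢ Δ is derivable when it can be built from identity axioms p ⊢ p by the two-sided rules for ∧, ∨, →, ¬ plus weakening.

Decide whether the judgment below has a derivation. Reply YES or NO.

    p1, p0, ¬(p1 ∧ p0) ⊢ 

Derivation (root first):
[¬L] p1, p0, ¬(p1 ∧ p0) ⊢ 
  [∧R] p1, p0 ⊢ (p1 ∧ p0)
    [Ax] p1 ⊢ p1
    [Ax] p0 ⊢ p0

Result: YES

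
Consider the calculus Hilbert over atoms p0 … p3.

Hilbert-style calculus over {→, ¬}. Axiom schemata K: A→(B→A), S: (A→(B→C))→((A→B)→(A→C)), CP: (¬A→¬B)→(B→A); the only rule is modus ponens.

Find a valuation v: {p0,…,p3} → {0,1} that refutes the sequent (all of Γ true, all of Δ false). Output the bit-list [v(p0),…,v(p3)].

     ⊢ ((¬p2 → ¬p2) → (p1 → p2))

Truth-table refutation:
  v=0000: Γ:[] Δ:[((¬p2 → ¬p2) → (p1 → p2))=T] refutes=False
  v=0001: Γ:[] Δ:[((¬p2 → ¬p2) → (p1 → p2))=T] refutes=False
  v=0010: Γ:[] Δ:[((¬p2 → ¬p2) → (p1 → p2))=T] refutes=False
  v=0011: Γ:[] Δ:[((¬p2 → ¬p2) → (p1 → p2))=T] refutes=False
  v=0100: Γ:[] Δ:[((¬p2 → ¬p2) → (p1 → p2))=F] refutes=True  ← countermodel

Result: [0, 1, 0, 0]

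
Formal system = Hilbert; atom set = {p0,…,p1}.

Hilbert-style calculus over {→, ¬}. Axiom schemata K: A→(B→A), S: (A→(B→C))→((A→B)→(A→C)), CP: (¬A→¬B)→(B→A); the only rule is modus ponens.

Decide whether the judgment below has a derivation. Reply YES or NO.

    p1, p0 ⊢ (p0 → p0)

Proof tree:
[MP] p1, p0 ⊢ (p0 → p0)
  [K]  ⊢ (p0 → (p0 → p0))
  [MP] p1, p0 ⊢ p0
    [MP] p0 ⊢ (p1 → p0)
      [K]  ⊢ (p0 → (p1 → p0))
      [Hyp] p0 ⊢ p0
    [Hyp] p1 ⊢ p1

Result: YES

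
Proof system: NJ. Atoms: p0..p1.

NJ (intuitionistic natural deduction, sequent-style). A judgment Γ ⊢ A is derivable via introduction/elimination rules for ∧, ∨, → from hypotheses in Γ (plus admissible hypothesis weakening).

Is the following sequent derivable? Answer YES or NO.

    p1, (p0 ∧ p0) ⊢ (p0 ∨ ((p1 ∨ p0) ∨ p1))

Proof tree:
[∨I₂] p1, (p0 ∧ p0) ⊢ (p0 ∨ ((p1 ∨ p0) ∨ p1))
  [∨I₁] p1, (p0 ∧ p0) ⊢ ((p1 ∨ p0) ∨ p1)
    [∨I₁] p1, (p0 ∧ p0) ⊢ (p1 ∨ p0)
      [Wk] p1, (p0 ∧ p0) ⊢ p1
        [Ax] p1 ⊢ p1

Result: YES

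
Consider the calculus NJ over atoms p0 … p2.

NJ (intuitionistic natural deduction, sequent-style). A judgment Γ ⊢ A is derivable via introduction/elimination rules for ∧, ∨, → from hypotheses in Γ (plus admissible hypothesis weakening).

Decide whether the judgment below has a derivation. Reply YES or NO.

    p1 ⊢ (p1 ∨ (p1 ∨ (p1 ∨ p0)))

Derivation (root first):
[∨I₂] p1 ⊢ (p1 ∨ (p1 ∨ (p1 ∨ p0)))
  [∨I₂] p1 ⊢ (p1 ∨ (p1 ∨ p0))
    [∨I₁] p1 ⊢ (p1 ∨ p0)
      [Ax] p1 ⊢ p1

Result: YES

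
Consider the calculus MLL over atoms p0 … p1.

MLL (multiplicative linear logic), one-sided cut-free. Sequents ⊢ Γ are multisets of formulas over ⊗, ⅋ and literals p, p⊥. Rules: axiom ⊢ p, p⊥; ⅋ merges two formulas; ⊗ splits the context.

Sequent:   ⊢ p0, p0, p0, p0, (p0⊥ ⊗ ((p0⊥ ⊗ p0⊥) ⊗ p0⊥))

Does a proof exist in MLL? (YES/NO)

Proof tree:
[⊗]  ⊢ p0, p0, p0, p0, (p0⊥ ⊗ ((p0⊥ ⊗ p0⊥) ⊗ p0⊥))
  [Ax]  ⊢ p0, p0⊥
  [⊗]  ⊢ p0, p0, p0, ((p0⊥ ⊗ p0⊥) ⊗ p0⊥)
    [⊗]  ⊢ p0, p0, (p0⊥ ⊗ p0⊥)
      [Ax]  ⊢ p0, p0⊥
      [Ax]  ⊢ p0, p0⊥
    [Ax]  ⊢ p0, p0⊥

Result: YES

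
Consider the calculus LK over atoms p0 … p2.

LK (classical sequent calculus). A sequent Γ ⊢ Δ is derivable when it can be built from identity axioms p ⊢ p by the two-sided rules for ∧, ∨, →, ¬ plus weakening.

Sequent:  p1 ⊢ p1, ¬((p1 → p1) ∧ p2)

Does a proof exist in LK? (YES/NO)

Derivation trace:
[¬R] p1 ⊢ p1, ¬((p1 → p1) ∧ p2)
  [∧L] p1, ((p1 → p1) ∧ p2) ⊢ p1
    [→L] p1, p2, (p1 → p1) ⊢ p1
      [WL] p1, p2 ⊢ p1
        [Ax] p1 ⊢ p1
      [Ax] p1 ⊢ p1

Result: YES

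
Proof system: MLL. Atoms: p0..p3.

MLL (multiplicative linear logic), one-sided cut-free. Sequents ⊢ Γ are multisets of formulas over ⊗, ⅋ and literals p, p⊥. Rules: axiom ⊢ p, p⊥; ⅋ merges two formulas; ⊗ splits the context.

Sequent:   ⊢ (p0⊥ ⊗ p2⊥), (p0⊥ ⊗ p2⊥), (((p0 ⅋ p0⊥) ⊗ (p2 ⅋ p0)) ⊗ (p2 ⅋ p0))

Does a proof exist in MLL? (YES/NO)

Proof tree:
[⊗]  ⊢ (p0⊥ ⊗ p2⊥), (p0⊥ ⊗ p2⊥), (((p0 ⅋ p0⊥) ⊗ (p2 ⅋ p0)) ⊗ (p2 ⅋ p0))
  [⊗]  ⊢ (p0⊥ ⊗ p2⊥), ((p0 ⅋ p0⊥) ⊗ (p2 ⅋ p0))
    [⅋]  ⊢ (p0 ⅋ p0⊥)
      [Ax]  ⊢ p0, p0⊥
    [⅋]  ⊢ (p0⊥ ⊗ p2⊥), (p2 ⅋ p0)
      [⊗]  ⊢ p0, p2, (p0⊥ ⊗ p2⊥)
        [Ax]  ⊢ p0, p0⊥
        [Ax]  ⊢ p2, p2⊥
  [⅋]  ⊢ (p0⊥ ⊗ p2⊥), (p2 ⅋ p0)
    [⊗]  ⊢ p0, p2, (p0⊥ ⊗ p2⊥)
      [Ax]  ⊢ p0, p0⊥
      [Ax]  ⊢ p2, p2⊥

Result: YES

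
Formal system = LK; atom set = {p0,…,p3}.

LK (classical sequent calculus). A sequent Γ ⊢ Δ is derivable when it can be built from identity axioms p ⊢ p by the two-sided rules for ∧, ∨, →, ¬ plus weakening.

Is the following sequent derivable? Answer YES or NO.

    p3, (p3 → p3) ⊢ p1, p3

Proof tree:
[→L] p3, (p3 → p3) ⊢ p1, p3
  [Ax] p3 ⊢ p3
  [WR] p3 ⊢ p3, p1
    [Ax] p3 ⊢ p3

Result: YES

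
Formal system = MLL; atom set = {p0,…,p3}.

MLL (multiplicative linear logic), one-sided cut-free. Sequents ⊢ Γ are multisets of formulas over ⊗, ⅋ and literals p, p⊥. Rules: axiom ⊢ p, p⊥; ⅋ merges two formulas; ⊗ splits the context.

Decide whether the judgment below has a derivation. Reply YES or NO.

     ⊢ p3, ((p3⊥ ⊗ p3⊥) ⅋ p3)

Derivation trace:
[⅋]  ⊢ p3, ((p3⊥ ⊗ p3⊥) ⅋ p3)
  [⊗]  ⊢ p3, p3, (p3⊥ ⊗ p3⊥)
    [Ax]  ⊢ p3, p3⊥
    [Ax]  ⊢ p3, p3⊥

Result: YES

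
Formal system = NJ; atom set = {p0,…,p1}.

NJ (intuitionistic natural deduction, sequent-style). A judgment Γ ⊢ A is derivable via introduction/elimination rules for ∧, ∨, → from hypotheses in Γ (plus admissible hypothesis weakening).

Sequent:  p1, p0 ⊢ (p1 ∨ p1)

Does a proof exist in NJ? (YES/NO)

Proof tree:
[∨I₂] p1, p0 ⊢ (p1 ∨ p1)
  [Wk] p1, p0 ⊢ p1
    [Ax] p1 ⊢ p1

Result: YES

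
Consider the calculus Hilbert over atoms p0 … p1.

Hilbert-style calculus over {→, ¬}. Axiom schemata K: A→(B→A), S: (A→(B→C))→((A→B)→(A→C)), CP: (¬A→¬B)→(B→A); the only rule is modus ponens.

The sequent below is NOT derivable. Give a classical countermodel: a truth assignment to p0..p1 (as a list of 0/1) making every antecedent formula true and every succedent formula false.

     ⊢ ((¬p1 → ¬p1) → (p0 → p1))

Search for a countermodel by truth-table:
  v=00: Γ:[] Δ:[((¬p1 → ¬p1) → (p0 → p1))=T] refutes=False
  v=01: Γ:[] Δ:[((¬p1 → ¬p1) → (p0 → p1))=T] refutes=False
  v=10: Γ:[] Δ:[((¬p1 → ¬p1) → (p0 → p1))=F] refutes=True  ← countermodel

Result: [1, 0]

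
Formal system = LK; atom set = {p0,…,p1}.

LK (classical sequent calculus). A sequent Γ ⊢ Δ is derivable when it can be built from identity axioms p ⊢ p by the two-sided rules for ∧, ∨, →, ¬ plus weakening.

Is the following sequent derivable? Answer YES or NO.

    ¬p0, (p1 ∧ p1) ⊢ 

Enumerate valuations to refute Γ ⊢ Δ:
  v=00: Γ:[¬p0=T, (p1 ∧ p1)=F] Δ:[] refutes=False
  v=01: Γ:[¬p0=T, (p1 ∧ p1)=T] Δ:[] refutes=True  ← countermodel

Result: NO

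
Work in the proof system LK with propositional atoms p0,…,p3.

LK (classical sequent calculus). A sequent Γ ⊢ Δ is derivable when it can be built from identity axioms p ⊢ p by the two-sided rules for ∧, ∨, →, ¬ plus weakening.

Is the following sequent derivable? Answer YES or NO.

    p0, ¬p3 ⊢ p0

Derivation trace:
[¬L] p0, ¬p3 ⊢ p0
  [WR] p0 ⊢ p0, p3
    [Ax] p0 ⊢ p0

Result: YES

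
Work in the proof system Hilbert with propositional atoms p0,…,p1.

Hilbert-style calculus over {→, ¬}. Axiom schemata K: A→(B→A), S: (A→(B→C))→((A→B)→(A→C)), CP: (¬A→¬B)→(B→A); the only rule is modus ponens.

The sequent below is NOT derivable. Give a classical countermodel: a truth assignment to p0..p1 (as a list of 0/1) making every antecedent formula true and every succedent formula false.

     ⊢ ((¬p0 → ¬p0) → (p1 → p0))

Truth-table refutation:
  v=00: Γ:[] Δ:[((¬p0 → ¬p0) → (p1 → p0))=T] refutes=False
  v=01: Γ:[] Δ:[((¬p0 → ¬p0) → (p1 → p0))=F] refutes=True  ← countermodel

Result: [0, 1]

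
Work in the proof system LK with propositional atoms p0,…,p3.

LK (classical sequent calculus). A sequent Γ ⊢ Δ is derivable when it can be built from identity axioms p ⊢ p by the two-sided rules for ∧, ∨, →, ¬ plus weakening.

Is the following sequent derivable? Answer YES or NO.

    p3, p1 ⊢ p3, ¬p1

Derivation trace:
[¬R] p3, p1 ⊢ p3, ¬p1
  [WL] p3, p1, p1 ⊢ p3
    [WL] p3, p1 ⊢ p3
      [Ax] p3 ⊢ p3

Result: YES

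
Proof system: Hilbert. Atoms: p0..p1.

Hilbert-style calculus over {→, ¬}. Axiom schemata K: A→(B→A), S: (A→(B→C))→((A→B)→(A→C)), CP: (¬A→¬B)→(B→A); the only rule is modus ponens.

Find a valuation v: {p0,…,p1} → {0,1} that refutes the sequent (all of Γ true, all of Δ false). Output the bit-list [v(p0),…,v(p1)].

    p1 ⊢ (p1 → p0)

Search for a countermodel by truth-table:
  v=00: Γ:[p1=F] Δ:[(p1 → p0)=T] refutes=False
  v=01: Γ:[p1=T] Δ:[(p1 → p0)=F] refutes=True  ← countermodel

Result: [0, 1]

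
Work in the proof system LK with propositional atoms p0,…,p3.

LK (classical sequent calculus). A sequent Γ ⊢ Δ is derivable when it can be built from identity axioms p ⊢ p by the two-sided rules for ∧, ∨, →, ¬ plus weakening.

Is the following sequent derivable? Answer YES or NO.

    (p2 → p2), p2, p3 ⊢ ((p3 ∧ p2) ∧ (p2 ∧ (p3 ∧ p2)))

Derivation (root first):
[∧R] (p2 → p2), p2, p3 ⊢ ((p3 ∧ p2) ∧ (p2 ∧ (p3 ∧ p2)))
  [∧R] p2, p3 ⊢ (p3 ∧ p2)
    [Ax] p3 ⊢ p3
    [Ax] p2 ⊢ p2
  [WL] p2, p3, (p2 → p2), p3 ⊢ (p2 ∧ (p3 ∧ p2))
    [∧R] p2, p3, (p2 → p2) ⊢ (p2 ∧ (p3 ∧ p2))
      [→L] p2, (p2 → p2) ⊢ p2
        [Ax] p2 ⊢ p2
        [Ax] p2 ⊢ p2
      [∧R] p2, p3 ⊢ (p3 ∧ p2)
        [Ax] p3 ⊢ p3
        [Ax] p2 ⊢ p2

Result: YES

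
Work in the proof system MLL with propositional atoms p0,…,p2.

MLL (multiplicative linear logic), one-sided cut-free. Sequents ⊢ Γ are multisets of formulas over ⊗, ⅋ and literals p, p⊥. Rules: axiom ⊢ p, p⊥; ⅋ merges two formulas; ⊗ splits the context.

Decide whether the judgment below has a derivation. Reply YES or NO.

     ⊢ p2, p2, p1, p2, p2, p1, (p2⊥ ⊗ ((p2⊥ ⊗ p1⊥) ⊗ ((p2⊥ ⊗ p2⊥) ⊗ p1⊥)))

Proof tree:
[⊗]  ⊢ p2, p2, p1, p2, p2, p1, (p2⊥ ⊗ ((p2⊥ ⊗ p1⊥) ⊗ ((p2⊥ ⊗ p2⊥) ⊗ p1⊥)))
  [Ax]  ⊢ p2, p2⊥
  [⊗]  ⊢ p2, p1, p2, p2, p1, ((p2⊥ ⊗ p1⊥) ⊗ ((p2⊥ ⊗ p2⊥) ⊗ p1⊥))
    [⊗]  ⊢ p2, p1, (p2⊥ ⊗ p1⊥)
      [Ax]  ⊢ p2, p2⊥
      [Ax]  ⊢ p1, p1⊥
    [⊗]  ⊢ p2, p2, p1, ((p2⊥ ⊗ p2⊥) ⊗ p1⊥)
      [⊗]  ⊢ p2, p2, (p2⊥ ⊗ p2⊥)
        [Ax]  ⊢ p2, p2⊥
        [Ax]  ⊢ p2, p2⊥
      [Ax]  ⊢ p1, p1⊥

Result: YES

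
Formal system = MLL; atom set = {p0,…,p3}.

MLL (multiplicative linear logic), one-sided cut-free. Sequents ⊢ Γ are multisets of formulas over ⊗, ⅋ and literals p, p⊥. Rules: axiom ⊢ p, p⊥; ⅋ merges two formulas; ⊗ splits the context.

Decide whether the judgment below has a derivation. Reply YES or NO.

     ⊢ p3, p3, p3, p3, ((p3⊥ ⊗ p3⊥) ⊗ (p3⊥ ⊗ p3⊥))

Proof tree:
[⊗]  ⊢ p3, p3, p3, p3, ((p3⊥ ⊗ p3⊥) ⊗ (p3⊥ ⊗ p3⊥))
  [⊗]  ⊢ p3, p3, (p3⊥ ⊗ p3⊥)
    [Ax]  ⊢ p3, p3⊥
    [Ax]  ⊢ p3, p3⊥
  [⊗]  ⊢ p3, p3, (p3⊥ ⊗ p3⊥)
    [Ax]  ⊢ p3, p3⊥
    [Ax]  ⊢ p3, p3⊥

Result: YES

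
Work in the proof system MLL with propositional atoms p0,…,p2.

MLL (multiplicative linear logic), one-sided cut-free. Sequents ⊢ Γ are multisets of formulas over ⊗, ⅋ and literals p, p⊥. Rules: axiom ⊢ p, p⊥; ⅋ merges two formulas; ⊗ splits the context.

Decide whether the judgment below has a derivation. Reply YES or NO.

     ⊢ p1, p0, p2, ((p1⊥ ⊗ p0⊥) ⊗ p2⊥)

Derivation (root first):
[⊗]  ⊢ p1, p0, p2, ((p1⊥ ⊗ p0⊥) ⊗ p2⊥)
  [⊗]  ⊢ p1, p0, (p1⊥ ⊗ p0⊥)
    [Ax]  ⊢ p1, p1⊥
    [Ax]  ⊢ p0, p0⊥
  [Ax]  ⊢ p2, p2⊥

Result: YES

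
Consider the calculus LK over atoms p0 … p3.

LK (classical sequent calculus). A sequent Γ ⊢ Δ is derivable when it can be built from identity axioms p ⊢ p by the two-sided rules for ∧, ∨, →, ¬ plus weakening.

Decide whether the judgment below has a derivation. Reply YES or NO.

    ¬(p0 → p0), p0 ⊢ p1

Proof tree:
[WR] ¬(p0 → p0), p0 ⊢ p1
  [WL] ¬(p0 → p0), p0 ⊢ 
    [¬L] ¬(p0 → p0) ⊢ 
      [→R]  ⊢ (p0 → p0)
        [Ax] p0 ⊢ p0

Result: YES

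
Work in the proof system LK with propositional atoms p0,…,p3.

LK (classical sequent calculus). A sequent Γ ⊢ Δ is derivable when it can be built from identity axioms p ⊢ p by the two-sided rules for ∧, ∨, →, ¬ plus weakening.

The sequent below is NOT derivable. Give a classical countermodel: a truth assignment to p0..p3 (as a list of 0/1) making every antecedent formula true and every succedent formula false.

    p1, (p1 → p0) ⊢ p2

Enumerate valuations to refute Γ ⊢ Δ:
  v=0000: Γ:[p1=F, (p1 → p0)=T] Δ:[p2=F] refutes=False
  v=0001: Γ:[p1=F, (p1 → p0)=T] Δ:[p2=F] refutes=False
  v=0010: Γ:[p1=F, (p1 → p0)=T] Δ:[p2=T] refutes=False
  v=0011: Γ:[p1=F, (p1 → p0)=T] Δ:[p2=T] refutes=False
  v=0100: Γ:[p1=T, (p1 → p0)=F] Δ:[p2=F] refutes=False
  v=0101: Γ:[p1=T, (p1 → p0)=F] Δ:[p2=F] refutes=False
  v=0110: Γ:[p1=T, (p1 → p0)=F] Δ:[p2=T] refutes=False
  v=0111: Γ:[p1=T, (p1 → p0)=F] Δ:[p2=T] refutes=False
  v=1000: Γ:[p1=F, (p1 → p0)=T] Δ:[p2=F] refutes=False
  v=1001: Γ:[p1=F, (p1 → p0)=T] Δ:[p2=F] refutes=False
  v=1010: Γ:[p1=F, (p1 → p0)=T] Δ:[p2=T] refutes=False
  v=1011: Γ:[p1=F, (p1 → p0)=T] Δ:[p2=T] refutes=False
  v=1100: Γ:[p1=T, (p1 → p0)=T] Δ:[p2=F] refutes=True  ← countermodel

Result: [1, 1, 0, 0]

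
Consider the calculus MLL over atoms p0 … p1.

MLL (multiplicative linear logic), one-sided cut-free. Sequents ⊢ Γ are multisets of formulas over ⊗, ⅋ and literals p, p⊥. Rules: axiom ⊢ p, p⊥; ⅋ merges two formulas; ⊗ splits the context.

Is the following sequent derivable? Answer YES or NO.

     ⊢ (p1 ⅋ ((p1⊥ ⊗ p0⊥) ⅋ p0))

Proof tree:
[⅋]  ⊢ (p1 ⅋ ((p1⊥ ⊗ p0⊥) ⅋ p0))
  [⅋]  ⊢ p1, ((p1⊥ ⊗ p0⊥) ⅋ p0)
    [⊗]  ⊢ p1, p0, (p1⊥ ⊗ p0⊥)
      [Ax]  ⊢ p1, p1⊥
      [Ax]  ⊢ p0, p0⊥

Result: YES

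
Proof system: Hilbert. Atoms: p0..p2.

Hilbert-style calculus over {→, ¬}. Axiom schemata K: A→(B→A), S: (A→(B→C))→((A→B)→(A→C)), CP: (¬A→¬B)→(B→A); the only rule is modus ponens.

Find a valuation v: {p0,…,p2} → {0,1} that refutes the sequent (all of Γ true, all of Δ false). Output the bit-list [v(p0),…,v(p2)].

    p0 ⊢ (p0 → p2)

Search for a countermodel by truth-table:
  v=000: Γ:[p0=F] Δ:[(p0 → p2)=T] refutes=False
  v=001: Γ:[p0=F] Δ:[(p0 → p2)=T] refutes=False
  v=010: Γ:[p0=F] Δ:[(p0 → p2)=T] refutes=False
  v=011: Γ:[p0=F] Δ:[(p0 → p2)=T] refutes=False
  v=100: Γ:[p0=T] Δ:[(p0 → p2)=F] refutes=True  ← countermodel

Result: [1, 0, 0]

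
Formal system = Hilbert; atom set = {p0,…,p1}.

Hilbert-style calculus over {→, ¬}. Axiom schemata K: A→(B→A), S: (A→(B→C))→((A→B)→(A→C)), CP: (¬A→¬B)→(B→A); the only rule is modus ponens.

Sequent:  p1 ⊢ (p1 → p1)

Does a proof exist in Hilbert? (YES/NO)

Proof tree:
[MP] p1 ⊢ (p1 → p1)
  [K]  ⊢ (p1 → (p1 → p1))
  [MP] p1 ⊢ p1
    [MP] p1 ⊢ (p1 → p1)
      [K]  ⊢ (p1 → (p1 → p1))
      [Hyp] p1 ⊢ p1
    [Hyp] p1 ⊢ p1

Result: YES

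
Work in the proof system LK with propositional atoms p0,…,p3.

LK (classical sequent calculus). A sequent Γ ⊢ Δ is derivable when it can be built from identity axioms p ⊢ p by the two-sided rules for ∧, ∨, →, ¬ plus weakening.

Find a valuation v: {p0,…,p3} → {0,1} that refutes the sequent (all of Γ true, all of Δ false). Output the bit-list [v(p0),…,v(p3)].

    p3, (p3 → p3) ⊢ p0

Truth-table refutation:
  v=0000: Γ:[p3=F, (p3 → p3)=T] Δ:[p0=F] refutes=False
  v=0001: Γ:[p3=T, (p3 → p3)=T] Δ:[p0=F] refutes=True  ← countermodel

Result: [0, 0, 0, 1]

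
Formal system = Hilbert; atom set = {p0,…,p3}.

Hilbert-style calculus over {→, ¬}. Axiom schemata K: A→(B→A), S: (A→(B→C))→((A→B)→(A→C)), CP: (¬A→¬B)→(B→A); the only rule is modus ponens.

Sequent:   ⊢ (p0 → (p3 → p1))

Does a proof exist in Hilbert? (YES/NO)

Search for a countermodel by truth-table:
  v=0000: Γ:[] Δ:[(p0 → (p3 → p1))=T] refutes=False
  v=0001: Γ:[] Δ:[(p0 → (p3 → p1))=T] refutes=False
  v=0010: Γ:[] Δ:[(p0 → (p3 → p1))=T] refutes=False
  v=0011: Γ:[] Δ:[(p0 → (p3 → p1))=T] refutes=False
  v=0100: Γ:[] Δ:[(p0 → (p3 → p1))=T] refutes=False
  v=0101: Γ:[] Δ:[(p0 → (p3 → p1))=T] refutes=False
  v=0110: Γ:[] Δ:[(p0 → (p3 → p1))=T] refutes=False
  v=0111: Γ:[] Δ:[(p0 → (p3 → p1))=T] refutes=False
  v=1000: Γ:[] Δ:[(p0 → (p3 → p1))=T] refutes=False
  v=1001: Γ:[] Δ:[(p0 → (p3 → p1))=F] refutes=True  ← countermodel

Result: NO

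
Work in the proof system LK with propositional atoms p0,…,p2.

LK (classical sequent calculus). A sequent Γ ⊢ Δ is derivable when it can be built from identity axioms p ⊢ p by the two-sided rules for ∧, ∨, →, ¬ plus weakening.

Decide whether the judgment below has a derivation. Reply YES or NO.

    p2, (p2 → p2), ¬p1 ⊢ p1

Search for a countermodel by truth-table:
  v=000: Γ:[p2=F, (p2 → p2)=T, ¬p1=T] Δ:[p1=F] refutes=False
  v=001: Γ:[p2=T, (p2 → p2)=T, ¬p1=T] Δ:[p1=F] refutes=True  ← countermodel

Result: NO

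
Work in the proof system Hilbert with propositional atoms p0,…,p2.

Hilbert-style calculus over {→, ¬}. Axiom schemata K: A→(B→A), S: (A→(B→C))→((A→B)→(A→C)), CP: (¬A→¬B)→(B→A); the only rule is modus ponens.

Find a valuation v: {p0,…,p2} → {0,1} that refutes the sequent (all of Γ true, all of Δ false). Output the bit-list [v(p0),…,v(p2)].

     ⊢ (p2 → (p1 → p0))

Enumerate valuations to refute Γ ⊢ Δ:
  v=000: Γ:[] Δ:[(p2 → (p1 → p0))=T] refutes=False
  v=001: Γ:[] Δ:[(p2 → (p1 → p0))=T] refutes=False
  v=010: Γ:[] Δ:[(p2 → (p1 → p0))=T] refutes=False
  v=011: Γ:[] Δ:[(p2 → (p1 → p0))=F] refutes=True  ← countermodel

Result: [0, 1, 1]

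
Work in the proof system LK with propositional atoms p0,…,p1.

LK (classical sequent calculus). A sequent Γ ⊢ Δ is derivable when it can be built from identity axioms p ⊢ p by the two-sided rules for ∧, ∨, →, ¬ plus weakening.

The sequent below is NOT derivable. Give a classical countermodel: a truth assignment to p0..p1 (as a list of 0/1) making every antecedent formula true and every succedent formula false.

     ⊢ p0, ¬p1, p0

Truth-table refutation:
  v=00: Γ:[] Δ:[p0=F, ¬p1=T, p0=F] refutes=False
  v=01: Γ:[] Δ:[p0=F, ¬p1=F, p0=F] refutes=True  ← countermodel

Result: [0, 1]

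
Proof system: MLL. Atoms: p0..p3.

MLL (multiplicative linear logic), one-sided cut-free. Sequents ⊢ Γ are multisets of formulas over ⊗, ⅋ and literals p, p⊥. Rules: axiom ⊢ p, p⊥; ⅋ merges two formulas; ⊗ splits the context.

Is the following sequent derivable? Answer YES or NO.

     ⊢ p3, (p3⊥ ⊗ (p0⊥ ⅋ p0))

Derivation (root first):
[⊗]  ⊢ p3, (p3⊥ ⊗ (p0⊥ ⅋ p0))
  [Ax]  ⊢ p3, p3⊥
  [⅋]  ⊢ (p0⊥ ⅋ p0)
    [Ax]  ⊢ p0, p0⊥

Result: YES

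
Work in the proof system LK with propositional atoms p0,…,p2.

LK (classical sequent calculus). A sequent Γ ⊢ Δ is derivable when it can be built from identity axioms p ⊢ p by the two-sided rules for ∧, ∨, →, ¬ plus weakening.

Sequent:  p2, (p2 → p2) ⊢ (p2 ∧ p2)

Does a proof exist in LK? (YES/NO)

Derivation trace:
[∧R] p2, (p2 → p2) ⊢ (p2 ∧ p2)
  [→L] p2, (p2 → p2) ⊢ p2
    [Ax] p2 ⊢ p2
    [Ax] p2 ⊢ p2
  [→L] p2, (p2 → p2) ⊢ p2
    [Ax] p2 ⊢ p2
    [Ax] p2 ⊢ p2

Result: YES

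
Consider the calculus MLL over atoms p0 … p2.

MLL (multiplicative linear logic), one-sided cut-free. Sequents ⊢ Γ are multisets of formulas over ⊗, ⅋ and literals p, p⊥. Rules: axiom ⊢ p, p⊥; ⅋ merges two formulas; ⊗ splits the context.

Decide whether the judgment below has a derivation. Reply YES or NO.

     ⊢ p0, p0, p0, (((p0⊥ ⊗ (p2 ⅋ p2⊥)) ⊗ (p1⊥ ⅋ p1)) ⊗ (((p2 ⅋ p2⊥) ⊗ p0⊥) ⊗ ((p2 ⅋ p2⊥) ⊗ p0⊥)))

Derivation trace:
[⊗]  ⊢ p0, p0, p0, (((p0⊥ ⊗ (p2 ⅋ p2⊥)) ⊗ (p1⊥ ⅋ p1)) ⊗ (((p2 ⅋ p2⊥) ⊗ p0⊥) ⊗ ((p2 ⅋ p2⊥) ⊗ p0⊥)))
  [⊗]  ⊢ p0, ((p0⊥ ⊗ (p2 ⅋ p2⊥)) ⊗ (p1⊥ ⅋ p1))
    [⊗]  ⊢ p0, (p0⊥ ⊗ (p2 ⅋ p2⊥))
      [Ax]  ⊢ p0, p0⊥
      [⅋]  ⊢ (p2 ⅋ p2⊥)
        [Ax]  ⊢ p2, p2⊥
    [⅋]  ⊢ (p1⊥ ⅋ p1)
      [Ax]  ⊢ p1, p1⊥
  [⊗]  ⊢ p0, p0, (((p2 ⅋ p2⊥) ⊗ p0⊥) ⊗ ((p2 ⅋ p2⊥) ⊗ p0⊥))
    [⊗]  ⊢ p0, ((p2 ⅋ p2⊥) ⊗ p0⊥)
      [⅋]  ⊢ (p2 ⅋ p2⊥)
        [Ax]  ⊢ p2, p2⊥
      [Ax]  ⊢ p0, p0⊥
    [⊗]  ⊢ p0, ((p2 ⅋ p2⊥) ⊗ p0⊥)
      [⅋]  ⊢ (p2 ⅋ p2⊥)
        [Ax]  ⊢ p2, p2⊥
      [Ax]  ⊢ p0, p0⊥

Result: YES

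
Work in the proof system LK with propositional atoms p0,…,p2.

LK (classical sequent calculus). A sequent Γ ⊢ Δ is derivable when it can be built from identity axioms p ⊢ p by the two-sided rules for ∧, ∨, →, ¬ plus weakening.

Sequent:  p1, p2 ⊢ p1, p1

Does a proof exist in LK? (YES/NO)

Proof tree:
[WR] p1, p2 ⊢ p1, p1
  [WL] p1, p2 ⊢ p1
    [Ax] p1 ⊢ p1

Result: YES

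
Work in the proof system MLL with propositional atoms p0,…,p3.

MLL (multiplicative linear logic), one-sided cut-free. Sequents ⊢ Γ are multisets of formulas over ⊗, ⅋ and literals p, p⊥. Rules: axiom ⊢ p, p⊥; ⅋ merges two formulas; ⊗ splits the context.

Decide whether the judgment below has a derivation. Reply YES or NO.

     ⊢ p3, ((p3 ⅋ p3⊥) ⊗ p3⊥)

Derivation trace:
[⊗]  ⊢ p3, ((p3 ⅋ p3⊥) ⊗ p3⊥)
  [⅋]  ⊢ (p3 ⅋ p3⊥)
    [Ax]  ⊢ p3, p3⊥
  [Ax]  ⊢ p3, p3⊥

Result: YES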